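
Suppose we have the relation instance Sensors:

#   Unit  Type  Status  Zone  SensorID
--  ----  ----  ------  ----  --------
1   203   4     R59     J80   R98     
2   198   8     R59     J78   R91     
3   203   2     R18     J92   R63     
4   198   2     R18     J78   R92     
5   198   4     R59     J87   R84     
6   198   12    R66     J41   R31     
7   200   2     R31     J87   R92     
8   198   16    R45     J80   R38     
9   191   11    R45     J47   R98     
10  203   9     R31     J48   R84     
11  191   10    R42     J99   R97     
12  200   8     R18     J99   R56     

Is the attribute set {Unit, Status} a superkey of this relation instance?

Rows 2 and 5 have the same {Unit, Status} value (Unit=198, Status=R59) but are distinct tuples, so {Unit, Status} does not determine every attribute — not a superkey.

No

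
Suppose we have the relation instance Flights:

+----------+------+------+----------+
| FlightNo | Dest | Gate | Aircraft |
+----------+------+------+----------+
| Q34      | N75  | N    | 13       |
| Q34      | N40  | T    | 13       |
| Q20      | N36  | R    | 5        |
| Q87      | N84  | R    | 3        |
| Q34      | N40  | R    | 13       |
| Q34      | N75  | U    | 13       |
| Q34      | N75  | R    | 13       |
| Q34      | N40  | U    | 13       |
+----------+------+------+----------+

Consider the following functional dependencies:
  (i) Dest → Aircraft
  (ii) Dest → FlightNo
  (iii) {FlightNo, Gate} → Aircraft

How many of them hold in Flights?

(i) Dest → Aircraft: every LHS value maps to a single RHS value — holds.
(ii) Dest → FlightNo: every LHS value maps to a single RHS value — holds.
(iii) {FlightNo, Gate} → Aircraft: every LHS value maps to a single RHS value — holds.
3 of the 3 dependencies hold.

3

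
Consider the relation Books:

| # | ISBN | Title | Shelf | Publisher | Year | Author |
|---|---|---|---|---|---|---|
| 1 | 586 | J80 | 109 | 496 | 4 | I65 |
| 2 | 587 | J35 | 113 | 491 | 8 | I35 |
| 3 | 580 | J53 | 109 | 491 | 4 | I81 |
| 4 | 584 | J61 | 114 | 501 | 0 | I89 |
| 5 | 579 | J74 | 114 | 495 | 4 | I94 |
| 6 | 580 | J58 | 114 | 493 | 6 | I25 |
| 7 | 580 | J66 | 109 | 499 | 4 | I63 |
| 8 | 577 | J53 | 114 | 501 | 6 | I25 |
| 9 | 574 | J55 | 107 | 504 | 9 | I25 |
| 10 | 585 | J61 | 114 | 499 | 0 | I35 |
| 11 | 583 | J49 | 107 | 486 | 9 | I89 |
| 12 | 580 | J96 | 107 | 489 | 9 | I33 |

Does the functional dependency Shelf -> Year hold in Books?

Shelf=109: rows 1, 3, 7 → Year = 4, 4, 4 ✓
Shelf=113: row 2 → Year = 8 ✓
Shelf=114: rows 4, 5, 6, 8, 10 → Year takes values {0, 4, 6} — violation
Shelf=107: rows 9, 11, 12 → Year = 9, 9, 9 ✓
Two rows agree on Shelf but differ on Year, so Shelf -> Year does not hold.

No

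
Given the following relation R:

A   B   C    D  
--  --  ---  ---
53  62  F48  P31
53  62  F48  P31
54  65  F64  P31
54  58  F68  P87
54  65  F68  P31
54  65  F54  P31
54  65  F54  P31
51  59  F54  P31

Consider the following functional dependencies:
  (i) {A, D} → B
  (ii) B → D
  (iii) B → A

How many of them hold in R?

3

(i) {A, D} → B: every LHS value maps to a single RHS value — holds.
(ii) B → D: every LHS value maps to a single RHS value — holds.
(iii) B → A: every LHS value maps to a single RHS value — holds.
3 of the 3 dependencies hold.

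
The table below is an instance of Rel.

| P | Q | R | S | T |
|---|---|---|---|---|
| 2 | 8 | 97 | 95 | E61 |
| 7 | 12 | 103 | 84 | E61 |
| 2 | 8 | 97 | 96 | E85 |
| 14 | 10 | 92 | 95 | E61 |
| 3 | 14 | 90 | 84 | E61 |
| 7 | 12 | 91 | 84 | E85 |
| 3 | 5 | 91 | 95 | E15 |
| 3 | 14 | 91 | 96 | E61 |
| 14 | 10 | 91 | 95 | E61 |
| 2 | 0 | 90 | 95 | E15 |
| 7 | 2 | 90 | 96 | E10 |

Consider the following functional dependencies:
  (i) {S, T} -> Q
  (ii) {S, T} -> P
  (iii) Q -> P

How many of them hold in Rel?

(i) {S, T} -> Q: (S=95, T=E61): 3 rows → Q takes values {8, 10} — violation; (S=84, T=E61): 2 rows → Q takes values {12, 14} — violation; (S=95, T=E15): 2 rows → Q takes values {5, 0} — violation — fails.
(ii) {S, T} -> P: (S=95, T=E61): 3 rows → P takes values {2, 14} — violation; (S=84, T=E61): 2 rows → P takes values {7, 3} — violation; (S=95, T=E15): 2 rows → P takes values {3, 2} — violation — fails.
(iii) Q -> P: every LHS value maps to a single RHS value — holds.
1 of the 3 dependencies holds.

1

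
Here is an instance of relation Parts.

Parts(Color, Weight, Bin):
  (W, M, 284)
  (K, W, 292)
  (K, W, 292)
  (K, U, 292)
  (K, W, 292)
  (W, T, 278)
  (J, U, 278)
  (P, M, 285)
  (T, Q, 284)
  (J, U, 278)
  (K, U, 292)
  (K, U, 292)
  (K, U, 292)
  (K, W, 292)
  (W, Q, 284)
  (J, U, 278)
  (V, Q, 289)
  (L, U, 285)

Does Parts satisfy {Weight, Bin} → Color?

(Weight=M, Bin=284): 1 row → Color = W ✓
(Weight=W, Bin=292): 4 rows → Color = K, K, K, K ✓
(Weight=U, Bin=292): 4 rows → Color = K, K, K, K ✓
(Weight=T, Bin=278): 1 row → Color = W ✓
(Weight=U, Bin=278): 3 rows → Color = J, J, J ✓
(Weight=M, Bin=285): 1 row → Color = P ✓
(Weight=Q, Bin=284): 2 rows → Color takes values {T, W} — violation
(Weight=Q, Bin=289): 1 row → Color = V ✓
(Weight=U, Bin=285): 1 row → Color = L ✓
Two rows agree on {Weight, Bin} but differ on Color, so {Weight, Bin} → Color does not hold.

No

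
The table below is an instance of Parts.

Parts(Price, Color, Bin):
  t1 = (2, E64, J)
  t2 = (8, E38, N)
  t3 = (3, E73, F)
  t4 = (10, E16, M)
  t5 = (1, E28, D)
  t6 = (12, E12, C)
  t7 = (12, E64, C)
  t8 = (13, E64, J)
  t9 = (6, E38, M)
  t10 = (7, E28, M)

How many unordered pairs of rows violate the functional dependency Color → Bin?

4

Color=E64: violating pairs (1,7), (7,8) — 2 pairs.
Color=E38: violating pairs (2,9) — 1 pair.
Color=E28: violating pairs (5,10) — 1 pair.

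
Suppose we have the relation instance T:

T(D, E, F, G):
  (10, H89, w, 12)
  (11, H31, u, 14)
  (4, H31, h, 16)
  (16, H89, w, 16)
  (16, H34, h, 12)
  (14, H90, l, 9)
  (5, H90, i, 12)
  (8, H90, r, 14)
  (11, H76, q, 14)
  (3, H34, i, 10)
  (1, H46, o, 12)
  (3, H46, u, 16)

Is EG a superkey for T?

Yes

All 12 rows have distinct EG values, so EG → (all attributes) holds and EG is a superkey.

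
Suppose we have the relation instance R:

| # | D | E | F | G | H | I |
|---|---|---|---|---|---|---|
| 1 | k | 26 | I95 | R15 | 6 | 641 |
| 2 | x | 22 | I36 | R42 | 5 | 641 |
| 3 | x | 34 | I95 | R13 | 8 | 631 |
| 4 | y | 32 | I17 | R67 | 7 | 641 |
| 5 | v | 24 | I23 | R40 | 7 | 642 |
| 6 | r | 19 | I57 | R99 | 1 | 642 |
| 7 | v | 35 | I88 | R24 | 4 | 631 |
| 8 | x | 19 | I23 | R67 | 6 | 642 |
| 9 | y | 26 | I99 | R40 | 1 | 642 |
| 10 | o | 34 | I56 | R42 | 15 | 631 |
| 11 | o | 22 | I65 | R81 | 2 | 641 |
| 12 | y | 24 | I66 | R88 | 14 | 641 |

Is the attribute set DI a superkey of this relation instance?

Rows 4 and 12 have the same DI value (D=y, I=641) but are distinct tuples, so DI does not determine every attribute — not a superkey.

No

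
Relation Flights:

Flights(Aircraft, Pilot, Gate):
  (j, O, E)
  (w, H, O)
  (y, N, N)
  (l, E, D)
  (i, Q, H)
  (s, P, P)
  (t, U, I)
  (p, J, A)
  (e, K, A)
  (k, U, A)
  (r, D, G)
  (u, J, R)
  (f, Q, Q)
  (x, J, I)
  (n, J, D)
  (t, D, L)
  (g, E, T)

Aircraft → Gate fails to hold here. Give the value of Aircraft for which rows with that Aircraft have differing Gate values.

Aircraft=j: 1 row → Gate = E ✓
Aircraft=w: 1 row → Gate = O ✓
Aircraft=y: 1 row → Gate = N ✓
Aircraft=l: 1 row → Gate = D ✓
Aircraft=i: 1 row → Gate = H ✓
Aircraft=s: 1 row → Gate = P ✓
Aircraft=t: 2 rows → Gate takes values {I, L} — violation
Aircraft=p: 1 row → Gate = A ✓
Aircraft=e: 1 row → Gate = A ✓
Aircraft=k: 1 row → Gate = A ✓
Aircraft=r: 1 row → Gate = G ✓
Aircraft=u: 1 row → Gate = R ✓
Aircraft=f: 1 row → Gate = Q ✓
Aircraft=x: 1 row → Gate = I ✓
Aircraft=n: 1 row → Gate = D ✓
Aircraft=g: 1 row → Gate = T ✓
The only Aircraft value with inconsistent Gate is Aircraft=t.

t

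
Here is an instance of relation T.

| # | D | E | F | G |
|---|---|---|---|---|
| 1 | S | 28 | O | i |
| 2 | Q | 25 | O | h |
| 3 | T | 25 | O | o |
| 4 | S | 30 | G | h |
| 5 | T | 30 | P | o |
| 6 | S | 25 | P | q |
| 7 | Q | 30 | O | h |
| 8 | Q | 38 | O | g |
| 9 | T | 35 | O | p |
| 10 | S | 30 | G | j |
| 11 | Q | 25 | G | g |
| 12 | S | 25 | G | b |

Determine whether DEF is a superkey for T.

Rows 4 and 10 have the same DEF value (D=S, E=30, F=G) but are distinct tuples, so DEF does not determine every attribute — not a superkey.

No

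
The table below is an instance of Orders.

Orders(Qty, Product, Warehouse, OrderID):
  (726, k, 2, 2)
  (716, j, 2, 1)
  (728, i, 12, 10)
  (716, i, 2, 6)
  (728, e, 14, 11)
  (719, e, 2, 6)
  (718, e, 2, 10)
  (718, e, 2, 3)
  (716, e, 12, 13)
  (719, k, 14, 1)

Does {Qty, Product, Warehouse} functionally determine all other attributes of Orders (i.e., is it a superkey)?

Two distinct rows share (Qty=718, Product=e, Warehouse=2), so {Qty, Product, Warehouse} does not determine every attribute — not a superkey.

No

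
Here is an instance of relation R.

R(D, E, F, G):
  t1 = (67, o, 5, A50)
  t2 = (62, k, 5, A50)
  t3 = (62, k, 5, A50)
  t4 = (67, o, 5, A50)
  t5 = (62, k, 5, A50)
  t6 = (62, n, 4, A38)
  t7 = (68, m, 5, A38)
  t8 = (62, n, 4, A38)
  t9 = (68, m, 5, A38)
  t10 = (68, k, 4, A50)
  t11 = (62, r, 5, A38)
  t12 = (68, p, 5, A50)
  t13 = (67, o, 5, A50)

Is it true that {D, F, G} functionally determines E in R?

(D=67, F=5, G=A50): rows 1, 4, 13 → E = o, o, o ✓
(D=62, F=5, G=A50): rows 2, 3, 5 → E = k, k, k ✓
(D=62, F=4, G=A38): rows 6, 8 → E = n, n ✓
(D=68, F=5, G=A38): rows 7, 9 → E = m, m ✓
(D=68, F=4, G=A50): row 10 → E = k ✓
(D=62, F=5, G=A38): row 11 → E = r ✓
(D=68, F=5, G=A50): row 12 → E = p ✓
Every {D, F, G} value is associated with a single E value, so {D, F, G} → E holds.

Yes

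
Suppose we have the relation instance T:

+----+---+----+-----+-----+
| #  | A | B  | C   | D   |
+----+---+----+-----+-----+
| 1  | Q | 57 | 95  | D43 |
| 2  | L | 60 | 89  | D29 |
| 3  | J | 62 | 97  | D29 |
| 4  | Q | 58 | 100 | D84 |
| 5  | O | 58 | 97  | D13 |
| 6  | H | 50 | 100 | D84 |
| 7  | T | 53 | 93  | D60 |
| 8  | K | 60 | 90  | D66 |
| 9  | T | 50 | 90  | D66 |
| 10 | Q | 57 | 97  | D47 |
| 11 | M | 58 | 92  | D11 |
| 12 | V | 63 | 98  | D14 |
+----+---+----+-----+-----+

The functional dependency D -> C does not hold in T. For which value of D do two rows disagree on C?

D29

D=D43: row 1 → C = 95 ✓
D=D29: rows 2, 3 → C takes values {89, 97} — violation
D=D84: rows 4, 6 → C = 100, 100 ✓
D=D13: row 5 → C = 97 ✓
D=D60: row 7 → C = 93 ✓
D=D66: rows 8, 9 → C = 90, 90 ✓
D=D47: row 10 → C = 97 ✓
D=D11: row 11 → C = 92 ✓
D=D14: row 12 → C = 98 ✓
The only D value with inconsistent C is D=D29.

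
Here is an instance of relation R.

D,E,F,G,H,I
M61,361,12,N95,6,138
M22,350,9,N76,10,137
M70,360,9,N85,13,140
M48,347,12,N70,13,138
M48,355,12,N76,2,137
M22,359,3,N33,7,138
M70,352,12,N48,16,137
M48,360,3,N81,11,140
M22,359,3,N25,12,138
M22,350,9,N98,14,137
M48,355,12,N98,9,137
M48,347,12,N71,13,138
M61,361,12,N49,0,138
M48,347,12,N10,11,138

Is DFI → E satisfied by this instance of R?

(D=M61, F=12, I=138): 2 rows → E = 361, 361 ✓
(D=M22, F=9, I=137): 2 rows → E = 350, 350 ✓
(D=M70, F=9, I=140): 1 row → E = 360 ✓
(D=M48, F=12, I=138): 3 rows → E = 347, 347, 347 ✓
(D=M48, F=12, I=137): 2 rows → E = 355, 355 ✓
(D=M22, F=3, I=138): 2 rows → E = 359, 359 ✓
(D=M70, F=12, I=137): 1 row → E = 352 ✓
(D=M48, F=3, I=140): 1 row → E = 360 ✓
Every DFI value is associated with a single E value, so DFI → E holds.

Yes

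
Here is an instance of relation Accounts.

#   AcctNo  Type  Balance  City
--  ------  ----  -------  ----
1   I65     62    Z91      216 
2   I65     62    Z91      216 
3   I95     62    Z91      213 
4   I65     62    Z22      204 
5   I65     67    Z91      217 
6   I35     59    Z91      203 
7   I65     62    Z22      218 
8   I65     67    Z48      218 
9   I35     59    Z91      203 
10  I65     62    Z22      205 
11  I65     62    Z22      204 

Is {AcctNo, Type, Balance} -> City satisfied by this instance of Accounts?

(AcctNo=I65, Type=62, Balance=Z91): rows 1, 2 → City = 216, 216 ✓
(AcctNo=I95, Type=62, Balance=Z91): row 3 → City = 213 ✓
(AcctNo=I65, Type=62, Balance=Z22): rows 4, 7, 10, 11 → City takes values {204, 218, 205} — violation
(AcctNo=I65, Type=67, Balance=Z91): row 5 → City = 217 ✓
(AcctNo=I35, Type=59, Balance=Z91): rows 6, 9 → City = 203, 203 ✓
(AcctNo=I65, Type=67, Balance=Z48): row 8 → City = 218 ✓
Two rows agree on {AcctNo, Type, Balance} but differ on City, so {AcctNo, Type, Balance} -> City does not hold.

No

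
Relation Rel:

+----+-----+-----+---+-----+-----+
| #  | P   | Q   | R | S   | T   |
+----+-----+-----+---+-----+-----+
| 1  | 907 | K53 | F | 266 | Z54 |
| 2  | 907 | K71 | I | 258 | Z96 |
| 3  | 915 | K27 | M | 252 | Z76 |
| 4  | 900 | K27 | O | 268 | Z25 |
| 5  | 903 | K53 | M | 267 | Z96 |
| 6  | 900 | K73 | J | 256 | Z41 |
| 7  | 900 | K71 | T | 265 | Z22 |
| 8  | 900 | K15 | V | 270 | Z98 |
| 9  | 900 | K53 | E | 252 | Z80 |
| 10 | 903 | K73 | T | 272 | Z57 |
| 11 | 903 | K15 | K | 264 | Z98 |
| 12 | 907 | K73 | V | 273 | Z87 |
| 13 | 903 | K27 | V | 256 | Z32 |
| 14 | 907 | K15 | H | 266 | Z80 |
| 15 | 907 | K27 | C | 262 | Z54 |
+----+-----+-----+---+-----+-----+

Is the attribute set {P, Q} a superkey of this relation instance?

All 15 rows have distinct {P, Q} values, so {P, Q} → (all attributes) holds and {P, Q} is a superkey.

Yes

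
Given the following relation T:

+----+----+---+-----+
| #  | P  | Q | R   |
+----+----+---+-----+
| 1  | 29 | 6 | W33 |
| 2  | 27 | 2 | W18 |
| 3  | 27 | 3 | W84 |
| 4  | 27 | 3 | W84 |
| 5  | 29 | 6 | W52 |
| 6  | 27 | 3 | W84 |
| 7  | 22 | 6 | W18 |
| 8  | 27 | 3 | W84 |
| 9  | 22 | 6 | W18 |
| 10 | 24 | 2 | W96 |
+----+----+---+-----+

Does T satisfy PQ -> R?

(P=29, Q=6): rows 1, 5 → R takes values {W33, W52} — violation
(P=27, Q=2): row 2 → R = W18 ✓
(P=27, Q=3): rows 3, 4, 6, 8 → R = W84, W84, W84, W84 ✓
(P=22, Q=6): rows 7, 9 → R = W18, W18 ✓
(P=24, Q=2): row 10 → R = W96 ✓
Two rows agree on PQ but differ on R, so PQ -> R does not hold.

No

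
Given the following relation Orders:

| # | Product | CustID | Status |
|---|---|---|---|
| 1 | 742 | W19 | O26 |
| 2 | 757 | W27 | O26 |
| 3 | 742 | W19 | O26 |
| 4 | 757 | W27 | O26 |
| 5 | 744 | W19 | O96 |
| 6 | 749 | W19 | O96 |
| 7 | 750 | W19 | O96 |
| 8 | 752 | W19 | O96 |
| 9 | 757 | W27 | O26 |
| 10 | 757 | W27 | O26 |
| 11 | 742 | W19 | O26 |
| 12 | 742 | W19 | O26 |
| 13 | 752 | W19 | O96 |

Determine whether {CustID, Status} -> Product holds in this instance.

(CustID=W19, Status=O26): rows 1, 3, 11, 12 → Product = 742, 742, 742, 742 ✓
(CustID=W27, Status=O26): rows 2, 4, 9, 10 → Product = 757, 757, 757, 757 ✓
(CustID=W19, Status=O96): rows 5, 6, 7, 8, 13 → Product takes values {744, 749, 750, 752} — violation
Two rows agree on {CustID, Status} but differ on Product, so {CustID, Status} -> Product does not hold.

No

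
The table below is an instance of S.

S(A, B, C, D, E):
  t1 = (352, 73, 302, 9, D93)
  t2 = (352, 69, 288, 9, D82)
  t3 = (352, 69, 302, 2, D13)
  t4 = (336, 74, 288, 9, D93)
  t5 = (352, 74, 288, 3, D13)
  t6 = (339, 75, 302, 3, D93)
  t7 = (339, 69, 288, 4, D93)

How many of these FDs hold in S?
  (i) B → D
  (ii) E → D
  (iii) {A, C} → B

0

(i) B → D: B=69: rows 2, 3, 7 → D takes values {9, 2, 4} — violation; B=74: rows 4, 5 → D takes values {9, 3} — violation — fails.
(ii) E → D: E=D93: rows 1, 4, 6, 7 → D takes values {9, 3, 4} — violation; E=D13: rows 3, 5 → D takes values {2, 3} — violation — fails.
(iii) {A, C} → B: (A=352, C=302): rows 1, 3 → B takes values {73, 69} — violation; (A=352, C=288): rows 2, 5 → B takes values {69, 74} — violation — fails.
None of the 3 dependencies hold.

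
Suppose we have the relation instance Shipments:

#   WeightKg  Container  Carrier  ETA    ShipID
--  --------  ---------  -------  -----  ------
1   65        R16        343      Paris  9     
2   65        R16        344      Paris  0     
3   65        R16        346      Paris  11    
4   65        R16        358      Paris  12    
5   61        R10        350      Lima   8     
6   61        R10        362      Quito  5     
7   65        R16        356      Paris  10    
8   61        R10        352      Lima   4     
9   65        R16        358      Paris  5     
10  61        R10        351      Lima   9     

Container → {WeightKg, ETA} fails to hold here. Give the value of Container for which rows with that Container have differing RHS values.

R10

Container=R16: rows 1, 2, 3, 4, 7, 9 → {WeightKg,ETA} = (65, Paris), (65, Paris), (65, Paris), (65, Paris), (65, Paris), (65, Paris) ✓
Container=R10: rows 5, 6, 8, 10 → {WeightKg,ETA} takes values {(61, Lima), (61, Quito)} — violation
The only Container value with inconsistent RHS is Container=R10.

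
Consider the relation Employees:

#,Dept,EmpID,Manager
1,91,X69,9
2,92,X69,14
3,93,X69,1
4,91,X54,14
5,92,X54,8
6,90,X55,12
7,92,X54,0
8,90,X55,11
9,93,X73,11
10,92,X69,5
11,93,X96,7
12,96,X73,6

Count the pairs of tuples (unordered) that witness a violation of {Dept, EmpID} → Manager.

3

(Dept=92, EmpID=X69): violating pairs (2,10) — 1 pair.
(Dept=92, EmpID=X54): violating pairs (5,7) — 1 pair.
(Dept=90, EmpID=X55): violating pairs (6,8) — 1 pair.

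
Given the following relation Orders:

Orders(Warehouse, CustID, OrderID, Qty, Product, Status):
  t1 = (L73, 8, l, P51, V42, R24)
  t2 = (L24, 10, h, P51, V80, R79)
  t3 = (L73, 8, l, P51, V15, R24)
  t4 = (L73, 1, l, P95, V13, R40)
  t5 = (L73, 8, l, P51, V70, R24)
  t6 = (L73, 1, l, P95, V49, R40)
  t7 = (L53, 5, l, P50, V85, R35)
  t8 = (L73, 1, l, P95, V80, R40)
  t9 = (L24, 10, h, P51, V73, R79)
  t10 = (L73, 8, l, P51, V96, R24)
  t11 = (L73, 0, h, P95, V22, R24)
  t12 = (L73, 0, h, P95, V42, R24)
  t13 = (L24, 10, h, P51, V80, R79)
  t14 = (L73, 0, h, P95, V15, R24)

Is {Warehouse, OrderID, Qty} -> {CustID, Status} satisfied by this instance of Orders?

(Warehouse=L73, OrderID=l, Qty=P51): rows 1, 3, 5, 10 → {CustID,Status} = (8, R24), (8, R24), (8, R24), (8, R24) ✓
(Warehouse=L24, OrderID=h, Qty=P51): rows 2, 9, 13 → {CustID,Status} = (10, R79), (10, R79), (10, R79) ✓
(Warehouse=L73, OrderID=l, Qty=P95): rows 4, 6, 8 → {CustID,Status} = (1, R40), (1, R40), (1, R40) ✓
(Warehouse=L53, OrderID=l, Qty=P50): row 7 → {CustID,Status} = (5, R35) ✓
(Warehouse=L73, OrderID=h, Qty=P95): rows 11, 12, 14 → {CustID,Status} = (0, R24), (0, R24), (0, R24) ✓
Every {Warehouse, OrderID, Qty} value is associated with a single {CustID, Status} value, so {Warehouse, OrderID, Qty} -> {CustID, Status} holds.

Yes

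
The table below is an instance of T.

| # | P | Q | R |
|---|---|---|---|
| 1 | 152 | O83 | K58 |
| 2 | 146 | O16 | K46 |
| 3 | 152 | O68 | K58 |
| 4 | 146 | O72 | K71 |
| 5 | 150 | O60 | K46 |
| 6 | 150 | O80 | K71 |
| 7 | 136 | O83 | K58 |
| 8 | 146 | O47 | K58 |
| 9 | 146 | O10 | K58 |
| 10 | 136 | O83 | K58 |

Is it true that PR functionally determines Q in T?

No

(P=152, R=K58): rows 1, 3 → Q takes values {O83, O68} — violation
(P=146, R=K46): row 2 → Q = O16 ✓
(P=146, R=K71): row 4 → Q = O72 ✓
(P=150, R=K46): row 5 → Q = O60 ✓
(P=150, R=K71): row 6 → Q = O80 ✓
(P=136, R=K58): rows 7, 10 → Q = O83, O83 ✓
(P=146, R=K58): rows 8, 9 → Q takes values {O47, O10} — violation
Two rows agree on PR but differ on Q, so PR → Q does not hold.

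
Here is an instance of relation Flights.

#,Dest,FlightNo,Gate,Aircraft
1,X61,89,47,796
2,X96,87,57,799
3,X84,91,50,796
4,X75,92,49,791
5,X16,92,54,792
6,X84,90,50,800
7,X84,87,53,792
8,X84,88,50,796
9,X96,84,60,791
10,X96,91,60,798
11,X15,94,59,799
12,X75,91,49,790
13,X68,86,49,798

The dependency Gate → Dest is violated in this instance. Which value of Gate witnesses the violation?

49

Gate=47: row 1 → Dest = X61 ✓
Gate=57: row 2 → Dest = X96 ✓
Gate=50: rows 3, 6, 8 → Dest = X84, X84, X84 ✓
Gate=49: rows 4, 12, 13 → Dest takes values {X75, X68} — violation
Gate=54: row 5 → Dest = X16 ✓
Gate=53: row 7 → Dest = X84 ✓
Gate=60: rows 9, 10 → Dest = X96, X96 ✓
Gate=59: row 11 → Dest = X15 ✓
The only Gate value with inconsistent Dest is Gate=49.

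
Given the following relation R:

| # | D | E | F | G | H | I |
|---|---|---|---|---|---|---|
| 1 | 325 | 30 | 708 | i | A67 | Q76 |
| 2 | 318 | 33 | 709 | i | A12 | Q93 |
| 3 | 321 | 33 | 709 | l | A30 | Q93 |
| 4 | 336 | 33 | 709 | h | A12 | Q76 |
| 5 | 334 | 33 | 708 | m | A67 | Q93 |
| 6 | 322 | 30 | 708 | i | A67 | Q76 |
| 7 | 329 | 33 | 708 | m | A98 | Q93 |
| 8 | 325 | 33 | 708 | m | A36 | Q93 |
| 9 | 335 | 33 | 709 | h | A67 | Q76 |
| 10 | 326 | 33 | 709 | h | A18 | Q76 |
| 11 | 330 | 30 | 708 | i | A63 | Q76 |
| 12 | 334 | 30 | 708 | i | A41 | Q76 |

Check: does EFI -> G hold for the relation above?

No

(E=30, F=708, I=Q76): rows 1, 6, 11, 12 → G = i, i, i, i ✓
(E=33, F=709, I=Q93): rows 2, 3 → G takes values {i, l} — violation
(E=33, F=709, I=Q76): rows 4, 9, 10 → G = h, h, h ✓
(E=33, F=708, I=Q93): rows 5, 7, 8 → G = m, m, m ✓
Two rows agree on EFI but differ on G, so EFI -> G does not hold.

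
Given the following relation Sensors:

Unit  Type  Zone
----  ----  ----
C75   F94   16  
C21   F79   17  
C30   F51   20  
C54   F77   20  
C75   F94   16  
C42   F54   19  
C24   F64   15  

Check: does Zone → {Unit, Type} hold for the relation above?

Zone=16: 2 rows → {Unit,Type} = (C75, F94), (C75, F94) ✓
Zone=17: 1 row → {Unit,Type} = (C21, F79) ✓
Zone=20: 2 rows → {Unit,Type} takes values {(C30, F51), (C54, F77)} — violation
Zone=19: 1 row → {Unit,Type} = (C42, F54) ✓
Zone=15: 1 row → {Unit,Type} = (C24, F64) ✓
Two rows agree on Zone but differ on {Unit, Type}, so Zone → {Unit, Type} does not hold.

No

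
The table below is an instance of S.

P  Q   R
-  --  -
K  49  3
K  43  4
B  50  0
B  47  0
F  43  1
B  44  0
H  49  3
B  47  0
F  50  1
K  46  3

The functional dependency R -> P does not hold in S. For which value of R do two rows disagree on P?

R=3: 3 rows → P takes values {K, H} — violation
R=4: 1 row → P = K ✓
R=0: 4 rows → P = B, B, B, B ✓
R=1: 2 rows → P = F, F ✓
The only R value with inconsistent P is R=3.

3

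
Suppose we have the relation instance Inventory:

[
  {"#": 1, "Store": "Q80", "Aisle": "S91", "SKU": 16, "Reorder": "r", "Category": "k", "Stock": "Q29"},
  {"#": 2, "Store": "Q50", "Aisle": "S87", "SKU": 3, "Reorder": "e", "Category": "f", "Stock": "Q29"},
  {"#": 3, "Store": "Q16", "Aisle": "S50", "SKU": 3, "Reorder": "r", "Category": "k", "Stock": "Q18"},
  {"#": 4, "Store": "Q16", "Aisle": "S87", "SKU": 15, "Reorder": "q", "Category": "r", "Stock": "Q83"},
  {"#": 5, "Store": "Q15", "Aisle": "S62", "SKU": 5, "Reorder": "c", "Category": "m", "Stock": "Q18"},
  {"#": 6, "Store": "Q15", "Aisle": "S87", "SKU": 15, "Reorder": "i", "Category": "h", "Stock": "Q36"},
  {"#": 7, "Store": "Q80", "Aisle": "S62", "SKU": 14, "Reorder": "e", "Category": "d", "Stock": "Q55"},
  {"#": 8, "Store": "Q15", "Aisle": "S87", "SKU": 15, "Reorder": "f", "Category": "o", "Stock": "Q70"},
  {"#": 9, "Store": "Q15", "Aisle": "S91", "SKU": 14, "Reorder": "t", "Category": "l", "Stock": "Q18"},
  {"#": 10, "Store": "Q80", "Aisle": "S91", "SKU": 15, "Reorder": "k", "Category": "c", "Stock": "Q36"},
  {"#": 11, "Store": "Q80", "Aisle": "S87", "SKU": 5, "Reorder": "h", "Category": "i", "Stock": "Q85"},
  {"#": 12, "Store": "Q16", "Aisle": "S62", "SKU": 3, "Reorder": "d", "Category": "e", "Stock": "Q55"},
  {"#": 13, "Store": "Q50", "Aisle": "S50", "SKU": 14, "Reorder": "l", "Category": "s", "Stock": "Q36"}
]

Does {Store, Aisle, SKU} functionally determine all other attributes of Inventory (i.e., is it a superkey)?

Rows 6 and 8 have the same {Store, Aisle, SKU} value (Store=Q15, Aisle=S87, SKU=15) but are distinct tuples, so {Store, Aisle, SKU} does not determine every attribute — not a superkey.

No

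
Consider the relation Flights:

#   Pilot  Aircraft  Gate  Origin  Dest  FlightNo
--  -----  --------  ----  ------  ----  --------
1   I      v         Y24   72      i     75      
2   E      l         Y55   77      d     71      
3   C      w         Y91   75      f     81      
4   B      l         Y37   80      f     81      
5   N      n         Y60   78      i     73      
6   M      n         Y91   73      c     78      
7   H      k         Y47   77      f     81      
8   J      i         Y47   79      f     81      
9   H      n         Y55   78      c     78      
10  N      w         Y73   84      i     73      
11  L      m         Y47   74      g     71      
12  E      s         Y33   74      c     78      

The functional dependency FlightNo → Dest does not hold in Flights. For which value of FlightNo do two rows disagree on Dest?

FlightNo=75: row 1 → Dest = i ✓
FlightNo=71: rows 2, 11 → Dest takes values {d, g} — violation
FlightNo=81: rows 3, 4, 7, 8 → Dest = f, f, f, f ✓
FlightNo=73: rows 5, 10 → Dest = i, i ✓
FlightNo=78: rows 6, 9, 12 → Dest = c, c, c ✓
The only FlightNo value with inconsistent Dest is FlightNo=71.

71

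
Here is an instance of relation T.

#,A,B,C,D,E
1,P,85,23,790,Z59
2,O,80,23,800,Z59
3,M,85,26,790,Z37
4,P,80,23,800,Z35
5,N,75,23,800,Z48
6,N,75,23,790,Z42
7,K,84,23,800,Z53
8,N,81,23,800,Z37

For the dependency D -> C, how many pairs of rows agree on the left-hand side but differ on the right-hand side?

D=790: violating pairs (1,3), (3,6) — 2 pairs.
D=800: all 5 rows agree on C — 0 pairs.

2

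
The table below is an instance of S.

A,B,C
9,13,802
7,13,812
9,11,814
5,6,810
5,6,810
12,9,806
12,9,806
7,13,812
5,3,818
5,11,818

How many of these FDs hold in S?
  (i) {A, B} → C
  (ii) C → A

2

(i) {A, B} → C: every LHS value maps to a single RHS value — holds.
(ii) C → A: every LHS value maps to a single RHS value — holds.
2 of the 2 dependencies hold.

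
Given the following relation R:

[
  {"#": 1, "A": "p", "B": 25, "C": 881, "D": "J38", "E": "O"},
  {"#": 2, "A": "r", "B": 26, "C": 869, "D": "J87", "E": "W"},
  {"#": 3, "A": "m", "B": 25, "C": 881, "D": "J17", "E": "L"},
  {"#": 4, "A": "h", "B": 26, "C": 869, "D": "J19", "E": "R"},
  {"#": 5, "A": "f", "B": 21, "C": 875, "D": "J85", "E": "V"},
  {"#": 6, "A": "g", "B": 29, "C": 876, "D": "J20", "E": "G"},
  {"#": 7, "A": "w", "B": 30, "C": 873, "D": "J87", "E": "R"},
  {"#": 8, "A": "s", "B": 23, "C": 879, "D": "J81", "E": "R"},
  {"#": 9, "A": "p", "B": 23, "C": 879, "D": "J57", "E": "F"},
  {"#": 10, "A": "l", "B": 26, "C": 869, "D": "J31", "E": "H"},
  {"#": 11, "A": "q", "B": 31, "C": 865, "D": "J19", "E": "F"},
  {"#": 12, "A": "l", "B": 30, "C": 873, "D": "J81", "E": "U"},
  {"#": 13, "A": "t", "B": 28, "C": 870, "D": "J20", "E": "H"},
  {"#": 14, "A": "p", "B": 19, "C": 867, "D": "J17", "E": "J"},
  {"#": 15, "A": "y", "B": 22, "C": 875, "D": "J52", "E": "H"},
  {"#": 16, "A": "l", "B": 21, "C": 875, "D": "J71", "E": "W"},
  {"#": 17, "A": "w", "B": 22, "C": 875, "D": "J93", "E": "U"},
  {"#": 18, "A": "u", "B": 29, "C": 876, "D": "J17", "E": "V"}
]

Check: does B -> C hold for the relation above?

B=25: rows 1, 3 → C = 881, 881 ✓
B=26: rows 2, 4, 10 → C = 869, 869, 869 ✓
B=21: rows 5, 16 → C = 875, 875 ✓
B=29: rows 6, 18 → C = 876, 876 ✓
B=30: rows 7, 12 → C = 873, 873 ✓
B=23: rows 8, 9 → C = 879, 879 ✓
B=31: row 11 → C = 865 ✓
B=28: row 13 → C = 870 ✓
B=19: row 14 → C = 867 ✓
B=22: rows 15, 17 → C = 875, 875 ✓
Every B value is associated with a single C value, so B -> C holds.

Yes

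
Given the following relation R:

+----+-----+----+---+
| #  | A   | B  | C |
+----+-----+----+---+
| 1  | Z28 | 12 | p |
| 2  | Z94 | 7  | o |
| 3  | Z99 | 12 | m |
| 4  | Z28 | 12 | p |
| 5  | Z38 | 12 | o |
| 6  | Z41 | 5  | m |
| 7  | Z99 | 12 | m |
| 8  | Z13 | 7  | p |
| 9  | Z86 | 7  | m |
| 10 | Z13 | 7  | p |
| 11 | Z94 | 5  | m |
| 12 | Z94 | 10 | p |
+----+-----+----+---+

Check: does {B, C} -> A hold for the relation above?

No

(B=12, C=p): rows 1, 4 → A = Z28, Z28 ✓
(B=7, C=o): row 2 → A = Z94 ✓
(B=12, C=m): rows 3, 7 → A = Z99, Z99 ✓
(B=12, C=o): row 5 → A = Z38 ✓
(B=5, C=m): rows 6, 11 → A takes values {Z41, Z94} — violation
(B=7, C=p): rows 8, 10 → A = Z13, Z13 ✓
(B=7, C=m): row 9 → A = Z86 ✓
(B=10, C=p): row 12 → A = Z94 ✓
Two rows agree on {B, C} but differ on A, so {B, C} -> A does not hold.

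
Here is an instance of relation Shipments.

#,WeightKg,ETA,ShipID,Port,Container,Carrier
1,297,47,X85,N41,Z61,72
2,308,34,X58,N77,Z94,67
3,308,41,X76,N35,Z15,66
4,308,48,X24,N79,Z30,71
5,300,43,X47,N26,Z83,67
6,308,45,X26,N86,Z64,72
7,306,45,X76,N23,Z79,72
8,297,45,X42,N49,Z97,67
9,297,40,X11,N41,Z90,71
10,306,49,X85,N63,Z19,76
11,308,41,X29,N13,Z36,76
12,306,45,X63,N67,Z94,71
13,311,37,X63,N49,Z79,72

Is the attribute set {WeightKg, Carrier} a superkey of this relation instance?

All 13 rows have distinct {WeightKg, Carrier} values, so {WeightKg, Carrier} → (all attributes) holds and {WeightKg, Carrier} is a superkey.

Yes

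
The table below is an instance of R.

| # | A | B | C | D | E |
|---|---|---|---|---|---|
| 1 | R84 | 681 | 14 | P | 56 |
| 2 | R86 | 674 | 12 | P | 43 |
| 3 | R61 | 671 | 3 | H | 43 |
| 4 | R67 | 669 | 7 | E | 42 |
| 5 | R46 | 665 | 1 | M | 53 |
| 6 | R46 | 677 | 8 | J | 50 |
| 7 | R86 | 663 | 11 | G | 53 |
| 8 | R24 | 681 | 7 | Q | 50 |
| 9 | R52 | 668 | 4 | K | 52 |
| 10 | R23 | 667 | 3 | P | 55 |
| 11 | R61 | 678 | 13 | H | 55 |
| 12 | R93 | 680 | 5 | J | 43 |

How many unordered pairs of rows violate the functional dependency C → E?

2

C=3: violating pairs (3,10) — 1 pair.
C=7: violating pairs (4,8) — 1 pair.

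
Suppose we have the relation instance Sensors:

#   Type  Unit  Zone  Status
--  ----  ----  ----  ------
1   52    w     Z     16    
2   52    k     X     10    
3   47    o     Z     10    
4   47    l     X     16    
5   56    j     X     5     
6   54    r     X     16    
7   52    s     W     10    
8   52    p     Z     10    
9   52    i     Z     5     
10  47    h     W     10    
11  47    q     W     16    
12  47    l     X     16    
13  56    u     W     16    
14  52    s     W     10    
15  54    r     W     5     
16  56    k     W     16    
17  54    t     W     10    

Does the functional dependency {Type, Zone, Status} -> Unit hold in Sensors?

(Type=52, Zone=Z, Status=16): row 1 → Unit = w ✓
(Type=52, Zone=X, Status=10): row 2 → Unit = k ✓
(Type=47, Zone=Z, Status=10): row 3 → Unit = o ✓
(Type=47, Zone=X, Status=16): rows 4, 12 → Unit = l, l ✓
(Type=56, Zone=X, Status=5): row 5 → Unit = j ✓
(Type=54, Zone=X, Status=16): row 6 → Unit = r ✓
(Type=52, Zone=W, Status=10): rows 7, 14 → Unit = s, s ✓
(Type=52, Zone=Z, Status=10): row 8 → Unit = p ✓
(Type=52, Zone=Z, Status=5): row 9 → Unit = i ✓
(Type=47, Zone=W, Status=10): row 10 → Unit = h ✓
(Type=47, Zone=W, Status=16): row 11 → Unit = q ✓
(Type=56, Zone=W, Status=16): rows 13, 16 → Unit takes values {u, k} — violation
(Type=54, Zone=W, Status=5): row 15 → Unit = r ✓
(Type=54, Zone=W, Status=10): row 17 → Unit = t ✓
Two rows agree on {Type, Zone, Status} but differ on Unit, so {Type, Zone, Status} -> Unit does not hold.

No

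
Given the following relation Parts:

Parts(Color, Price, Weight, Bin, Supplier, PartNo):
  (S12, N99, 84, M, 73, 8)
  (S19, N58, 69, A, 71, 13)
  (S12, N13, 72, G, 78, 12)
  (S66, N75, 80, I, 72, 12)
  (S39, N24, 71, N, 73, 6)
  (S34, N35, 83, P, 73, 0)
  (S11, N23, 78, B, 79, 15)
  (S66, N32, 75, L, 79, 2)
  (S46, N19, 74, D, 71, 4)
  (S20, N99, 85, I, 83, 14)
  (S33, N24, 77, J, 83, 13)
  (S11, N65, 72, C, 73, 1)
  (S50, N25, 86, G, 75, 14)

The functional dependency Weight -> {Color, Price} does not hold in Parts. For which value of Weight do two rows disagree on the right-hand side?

Weight=84: 1 row → {Color,Price} = (S12, N99) ✓
Weight=69: 1 row → {Color,Price} = (S19, N58) ✓
Weight=72: 2 rows → {Color,Price} takes values {(S12, N13), (S11, N65)} — violation
Weight=80: 1 row → {Color,Price} = (S66, N75) ✓
Weight=71: 1 row → {Color,Price} = (S39, N24) ✓
Weight=83: 1 row → {Color,Price} = (S34, N35) ✓
Weight=78: 1 row → {Color,Price} = (S11, N23) ✓
Weight=75: 1 row → {Color,Price} = (S66, N32) ✓
Weight=74: 1 row → {Color,Price} = (S46, N19) ✓
Weight=85: 1 row → {Color,Price} = (S20, N99) ✓
Weight=77: 1 row → {Color,Price} = (S33, N24) ✓
Weight=86: 1 row → {Color,Price} = (S50, N25) ✓
The only Weight value with inconsistent RHS is Weight=72.

72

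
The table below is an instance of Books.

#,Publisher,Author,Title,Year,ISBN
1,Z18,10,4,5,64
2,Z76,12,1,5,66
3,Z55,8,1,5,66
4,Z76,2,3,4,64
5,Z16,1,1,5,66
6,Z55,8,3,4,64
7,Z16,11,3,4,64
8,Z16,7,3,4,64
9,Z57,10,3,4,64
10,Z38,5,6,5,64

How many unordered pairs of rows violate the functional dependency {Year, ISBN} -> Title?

(Year=5, ISBN=64): violating pairs (1,10) — 1 pair.
(Year=5, ISBN=66): all 3 rows agree on Title — 0 pairs.
(Year=4, ISBN=64): all 5 rows agree on Title — 0 pairs.

1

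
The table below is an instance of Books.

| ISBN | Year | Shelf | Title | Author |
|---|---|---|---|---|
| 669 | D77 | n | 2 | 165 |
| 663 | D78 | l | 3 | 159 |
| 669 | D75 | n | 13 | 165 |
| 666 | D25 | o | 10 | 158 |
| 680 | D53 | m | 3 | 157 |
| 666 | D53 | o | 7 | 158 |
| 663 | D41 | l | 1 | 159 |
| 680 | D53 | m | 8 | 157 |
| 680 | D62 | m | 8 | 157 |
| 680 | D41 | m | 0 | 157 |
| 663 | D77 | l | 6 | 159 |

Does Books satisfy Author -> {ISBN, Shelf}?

Yes

Author=165: 2 rows → {ISBN,Shelf} = (669, n), (669, n) ✓
Author=159: 3 rows → {ISBN,Shelf} = (663, l), (663, l), (663, l) ✓
Author=158: 2 rows → {ISBN,Shelf} = (666, o), (666, o) ✓
Author=157: 4 rows → {ISBN,Shelf} = (680, m), (680, m), (680, m), (680, m) ✓
Every Author value is associated with a single {ISBN, Shelf} value, so Author -> {ISBN, Shelf} holds.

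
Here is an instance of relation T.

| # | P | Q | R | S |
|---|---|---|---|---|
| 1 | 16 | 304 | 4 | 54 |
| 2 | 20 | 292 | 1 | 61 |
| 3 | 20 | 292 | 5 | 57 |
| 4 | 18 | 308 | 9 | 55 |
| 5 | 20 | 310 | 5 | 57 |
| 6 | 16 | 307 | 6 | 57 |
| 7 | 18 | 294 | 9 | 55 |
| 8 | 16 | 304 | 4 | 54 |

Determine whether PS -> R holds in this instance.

(P=16, S=54): rows 1, 8 → R = 4, 4 ✓
(P=20, S=61): row 2 → R = 1 ✓
(P=20, S=57): rows 3, 5 → R = 5, 5 ✓
(P=18, S=55): rows 4, 7 → R = 9, 9 ✓
(P=16, S=57): row 6 → R = 6 ✓
Every PS value is associated with a single R value, so PS -> R holds.

Yes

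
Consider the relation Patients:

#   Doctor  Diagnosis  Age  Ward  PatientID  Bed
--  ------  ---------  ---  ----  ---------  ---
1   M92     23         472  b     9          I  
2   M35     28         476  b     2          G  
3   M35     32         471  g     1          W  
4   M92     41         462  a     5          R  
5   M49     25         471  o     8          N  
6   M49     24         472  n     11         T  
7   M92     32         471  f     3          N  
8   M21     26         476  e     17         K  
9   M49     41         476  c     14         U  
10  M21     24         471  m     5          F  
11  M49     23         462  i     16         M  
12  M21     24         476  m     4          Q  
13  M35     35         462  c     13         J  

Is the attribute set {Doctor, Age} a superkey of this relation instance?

Rows 8 and 12 have the same {Doctor, Age} value (Doctor=M21, Age=476) but are distinct tuples, so {Doctor, Age} does not determine every attribute — not a superkey.

No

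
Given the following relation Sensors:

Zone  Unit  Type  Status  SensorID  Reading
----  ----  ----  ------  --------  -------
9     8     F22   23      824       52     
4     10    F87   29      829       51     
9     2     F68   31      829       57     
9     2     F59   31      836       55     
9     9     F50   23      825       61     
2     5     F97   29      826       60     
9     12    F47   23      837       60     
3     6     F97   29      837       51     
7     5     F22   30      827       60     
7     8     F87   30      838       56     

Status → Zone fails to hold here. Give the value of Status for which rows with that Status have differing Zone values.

29

Status=23: 3 rows → Zone = 9, 9, 9 ✓
Status=29: 3 rows → Zone takes values {4, 2, 3} — violation
Status=31: 2 rows → Zone = 9, 9 ✓
Status=30: 2 rows → Zone = 7, 7 ✓
The only Status value with inconsistent Zone is Status=29.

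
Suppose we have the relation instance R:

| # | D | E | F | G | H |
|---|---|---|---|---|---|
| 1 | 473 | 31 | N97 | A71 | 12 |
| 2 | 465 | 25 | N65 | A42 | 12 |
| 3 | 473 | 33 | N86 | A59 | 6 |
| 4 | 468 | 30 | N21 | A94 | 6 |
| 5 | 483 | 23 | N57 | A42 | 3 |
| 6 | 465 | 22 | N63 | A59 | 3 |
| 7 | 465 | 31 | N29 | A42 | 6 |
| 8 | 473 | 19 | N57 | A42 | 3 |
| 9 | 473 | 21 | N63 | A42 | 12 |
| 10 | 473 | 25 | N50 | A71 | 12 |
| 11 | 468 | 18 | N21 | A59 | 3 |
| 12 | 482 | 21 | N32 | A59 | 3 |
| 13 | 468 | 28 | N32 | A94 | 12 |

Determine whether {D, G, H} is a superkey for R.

Rows 1 and 10 have the same {D, G, H} value (D=473, G=A71, H=12) but are distinct tuples, so {D, G, H} does not determine every attribute — not a superkey.

No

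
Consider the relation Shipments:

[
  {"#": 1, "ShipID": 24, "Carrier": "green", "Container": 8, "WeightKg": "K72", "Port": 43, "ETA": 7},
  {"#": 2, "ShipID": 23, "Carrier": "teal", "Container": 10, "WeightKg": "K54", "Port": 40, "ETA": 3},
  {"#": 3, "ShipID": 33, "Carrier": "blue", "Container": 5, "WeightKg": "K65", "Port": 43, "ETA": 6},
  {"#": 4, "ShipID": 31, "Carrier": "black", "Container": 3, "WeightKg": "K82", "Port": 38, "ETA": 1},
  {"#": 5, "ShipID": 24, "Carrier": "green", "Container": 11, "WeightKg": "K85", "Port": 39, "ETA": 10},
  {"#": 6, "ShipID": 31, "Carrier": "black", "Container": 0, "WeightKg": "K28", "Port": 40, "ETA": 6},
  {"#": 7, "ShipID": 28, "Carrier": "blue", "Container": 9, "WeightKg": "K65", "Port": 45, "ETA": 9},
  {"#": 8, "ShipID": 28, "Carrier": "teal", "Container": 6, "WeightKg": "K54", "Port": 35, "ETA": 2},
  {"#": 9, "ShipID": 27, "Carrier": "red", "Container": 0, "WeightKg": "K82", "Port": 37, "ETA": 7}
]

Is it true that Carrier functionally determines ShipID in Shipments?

Carrier=green: rows 1, 5 → ShipID = 24, 24 ✓
Carrier=teal: rows 2, 8 → ShipID takes values {23, 28} — violation
Carrier=blue: rows 3, 7 → ShipID takes values {33, 28} — violation
Carrier=black: rows 4, 6 → ShipID = 31, 31 ✓
Carrier=red: row 9 → ShipID = 27 ✓
Two rows agree on Carrier but differ on ShipID, so Carrier → ShipID does not hold.

No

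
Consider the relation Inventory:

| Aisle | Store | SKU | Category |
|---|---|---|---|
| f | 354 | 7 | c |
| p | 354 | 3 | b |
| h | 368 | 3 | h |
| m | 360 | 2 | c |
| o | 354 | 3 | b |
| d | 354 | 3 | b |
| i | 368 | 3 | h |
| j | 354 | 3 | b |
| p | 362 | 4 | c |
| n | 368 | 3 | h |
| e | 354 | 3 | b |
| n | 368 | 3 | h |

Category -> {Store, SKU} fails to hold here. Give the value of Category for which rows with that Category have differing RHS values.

Category=c: 3 rows → {Store,SKU} takes values {(354, 7), (360, 2), (362, 4)} — violation
Category=b: 5 rows → {Store,SKU} = (354, 3), (354, 3), (354, 3), (354, 3), (354, 3) ✓
Category=h: 4 rows → {Store,SKU} = (368, 3), (368, 3), (368, 3), (368, 3) ✓
The only Category value with inconsistent RHS is Category=c.

c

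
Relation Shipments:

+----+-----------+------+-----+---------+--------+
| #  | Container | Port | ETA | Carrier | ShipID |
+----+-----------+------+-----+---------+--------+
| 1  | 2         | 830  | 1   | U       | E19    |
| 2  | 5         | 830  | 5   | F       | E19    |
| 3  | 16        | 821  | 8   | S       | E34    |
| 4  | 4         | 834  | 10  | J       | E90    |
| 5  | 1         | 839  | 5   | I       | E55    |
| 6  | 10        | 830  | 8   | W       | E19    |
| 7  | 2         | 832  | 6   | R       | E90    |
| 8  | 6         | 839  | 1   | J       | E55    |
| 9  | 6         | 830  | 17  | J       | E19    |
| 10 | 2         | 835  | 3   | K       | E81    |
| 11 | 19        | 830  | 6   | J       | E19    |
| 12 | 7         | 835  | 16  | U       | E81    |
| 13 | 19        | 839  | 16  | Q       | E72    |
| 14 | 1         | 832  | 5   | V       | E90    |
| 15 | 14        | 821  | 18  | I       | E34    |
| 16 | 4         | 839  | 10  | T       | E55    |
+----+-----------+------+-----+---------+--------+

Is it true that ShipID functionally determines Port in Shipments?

No

ShipID=E19: rows 1, 2, 6, 9, 11 → Port = 830, 830, 830, 830, 830 ✓
ShipID=E34: rows 3, 15 → Port = 821, 821 ✓
ShipID=E90: rows 4, 7, 14 → Port takes values {834, 832} — violation
ShipID=E55: rows 5, 8, 16 → Port = 839, 839, 839 ✓
ShipID=E81: rows 10, 12 → Port = 835, 835 ✓
ShipID=E72: row 13 → Port = 839 ✓
Two rows agree on ShipID but differ on Port, so ShipID -> Port does not hold.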